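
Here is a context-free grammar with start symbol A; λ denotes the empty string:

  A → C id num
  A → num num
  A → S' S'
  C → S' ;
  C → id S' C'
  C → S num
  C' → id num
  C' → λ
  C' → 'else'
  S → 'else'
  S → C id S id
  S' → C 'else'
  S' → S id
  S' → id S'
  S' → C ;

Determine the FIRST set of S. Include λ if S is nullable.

{ 'else', id }

S → 'else' contributes {'else'}.
From S → C id S id: add FIRST(C) = { 'else', id }.
Union: FIRST(S) = { 'else', id }.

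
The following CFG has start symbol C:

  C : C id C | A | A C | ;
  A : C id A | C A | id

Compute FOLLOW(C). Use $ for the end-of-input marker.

C is the start symbol, so $ ∈ FOLLOW(C).
In C : C id C: add FIRST(id C) = { id }.
In C : C id C: C is at the end, add FOLLOW(C) = { $, ;, id }.
In C : A C: C is at the end, add FOLLOW(C) = { $, ;, id }.
In A : C id A: add FIRST(id A) = { id }.
In A : C A: add FIRST(A) = { ;, id }.
Union: FOLLOW(C) = { $, ;, id }.

{ $, ;, id }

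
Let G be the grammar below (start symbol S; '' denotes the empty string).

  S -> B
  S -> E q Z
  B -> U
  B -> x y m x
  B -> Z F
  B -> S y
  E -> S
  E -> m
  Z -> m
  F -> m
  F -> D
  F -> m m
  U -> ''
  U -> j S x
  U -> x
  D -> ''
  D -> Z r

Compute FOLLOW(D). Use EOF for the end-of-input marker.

In F -> D: D is at the end, add FOLLOW(F) = { EOF, q, x, y }.
Union: FOLLOW(D) = { EOF, q, x, y }.

{ EOF, q, x, y }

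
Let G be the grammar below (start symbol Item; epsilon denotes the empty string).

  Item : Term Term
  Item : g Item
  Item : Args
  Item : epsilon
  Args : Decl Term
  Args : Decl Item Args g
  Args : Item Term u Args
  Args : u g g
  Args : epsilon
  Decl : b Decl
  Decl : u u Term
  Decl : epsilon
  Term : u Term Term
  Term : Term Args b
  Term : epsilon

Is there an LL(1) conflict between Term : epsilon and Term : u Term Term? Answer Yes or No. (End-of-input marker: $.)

FIRST(epsilon) = { epsilon } and FIRST(u Term Term) = { u }.
The first alternative is nullable and FOLLOW(Term) = { $, b, g, u } shares u with FIRST of the second — conflict.

Yes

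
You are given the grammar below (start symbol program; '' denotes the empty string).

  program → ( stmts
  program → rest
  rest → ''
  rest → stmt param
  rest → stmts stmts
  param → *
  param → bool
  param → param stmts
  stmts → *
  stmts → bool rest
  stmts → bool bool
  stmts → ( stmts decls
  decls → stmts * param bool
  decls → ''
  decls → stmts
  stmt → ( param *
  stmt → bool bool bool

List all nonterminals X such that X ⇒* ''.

Directly nullable (have an ''-production): rest, decls.
program → rest with every symbol nullable, so program is nullable.
No other nonterminal has a production whose RHS symbols are all nullable.

{ decls, program, rest }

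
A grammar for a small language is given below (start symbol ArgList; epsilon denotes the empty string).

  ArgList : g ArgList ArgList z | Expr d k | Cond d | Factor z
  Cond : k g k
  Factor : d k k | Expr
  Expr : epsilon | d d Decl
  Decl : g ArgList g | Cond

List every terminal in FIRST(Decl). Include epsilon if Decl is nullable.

{ g, k }

Decl : g ArgList g contributes {g}.
From Decl : Cond: add FIRST(Cond) = { k }.
Union: FIRST(Decl) = { g, k }.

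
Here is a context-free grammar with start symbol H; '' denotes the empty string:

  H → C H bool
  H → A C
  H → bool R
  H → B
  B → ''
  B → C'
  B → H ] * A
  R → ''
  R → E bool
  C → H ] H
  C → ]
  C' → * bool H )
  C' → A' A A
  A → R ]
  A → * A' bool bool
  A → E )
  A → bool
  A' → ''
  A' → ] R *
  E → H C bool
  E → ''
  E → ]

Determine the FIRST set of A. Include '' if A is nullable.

From A → R ]: R nullable, take FIRST(R) ∪ {]} = { ), *, ], bool }.
A → * A' bool bool contributes {*}.
From A → E ): E nullable, take FIRST(E) ∪ {)} = { ), *, ], bool }.
A → bool contributes {bool}.
Union: FIRST(A) = { ), *, ], bool }.

{ ), *, ], bool }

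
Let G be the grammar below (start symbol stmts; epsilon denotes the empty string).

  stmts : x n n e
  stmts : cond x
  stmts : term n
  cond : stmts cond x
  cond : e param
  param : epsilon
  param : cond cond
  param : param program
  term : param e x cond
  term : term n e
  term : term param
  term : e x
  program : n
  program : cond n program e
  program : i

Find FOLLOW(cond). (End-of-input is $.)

{ e, i, n, x }

In stmts : cond x: add FIRST(x) = { x }.
In cond : stmts cond x: add FIRST(x) = { x }.
In param : cond cond: add FIRST(cond) = { e, i, n, x }.
In param : cond cond: cond is at the end, add FOLLOW(param) = { e, i, n, x }.
In term : param e x cond: cond is at the end, add FOLLOW(term) = { e, i, n, x }.
In program : cond n program e: add FIRST(n program e) = { n }.
Union: FOLLOW(cond) = { e, i, n, x }.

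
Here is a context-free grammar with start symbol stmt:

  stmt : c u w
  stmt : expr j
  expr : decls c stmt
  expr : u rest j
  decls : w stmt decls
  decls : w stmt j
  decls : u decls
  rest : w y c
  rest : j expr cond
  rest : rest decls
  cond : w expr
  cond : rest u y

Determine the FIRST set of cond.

{ j, w }

cond : w expr contributes {w}.
From cond : rest u y: add FIRST(rest) = { j, w }.
Union: FIRST(cond) = { j, w }.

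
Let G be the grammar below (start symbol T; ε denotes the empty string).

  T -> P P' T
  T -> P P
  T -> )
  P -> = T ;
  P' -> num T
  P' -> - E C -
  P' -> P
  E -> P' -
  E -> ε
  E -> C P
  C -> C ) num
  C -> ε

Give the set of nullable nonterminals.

{ C, E }

Directly nullable (have an ε-production): E, C.
No other nonterminal has a production whose RHS symbols are all nullable.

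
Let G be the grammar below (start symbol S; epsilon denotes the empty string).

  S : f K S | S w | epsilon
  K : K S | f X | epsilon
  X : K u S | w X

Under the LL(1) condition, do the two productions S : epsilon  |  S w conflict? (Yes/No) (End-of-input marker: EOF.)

Yes

FIRST(epsilon) = { epsilon } and FIRST(S w) = { f, w }.
The first alternative is nullable and FOLLOW(S) = { EOF, f, u, w } shares f with FIRST of the second — conflict.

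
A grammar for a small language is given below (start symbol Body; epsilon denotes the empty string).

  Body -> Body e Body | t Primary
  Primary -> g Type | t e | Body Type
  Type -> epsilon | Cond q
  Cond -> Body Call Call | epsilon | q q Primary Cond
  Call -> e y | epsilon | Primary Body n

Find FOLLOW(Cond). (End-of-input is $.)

In Type -> Cond q: add FIRST(q) = { q }.
In Cond -> q q Primary Cond: Cond is at the end, add FOLLOW(Cond) = { q }.
Union: FOLLOW(Cond) = { q }.

{ q }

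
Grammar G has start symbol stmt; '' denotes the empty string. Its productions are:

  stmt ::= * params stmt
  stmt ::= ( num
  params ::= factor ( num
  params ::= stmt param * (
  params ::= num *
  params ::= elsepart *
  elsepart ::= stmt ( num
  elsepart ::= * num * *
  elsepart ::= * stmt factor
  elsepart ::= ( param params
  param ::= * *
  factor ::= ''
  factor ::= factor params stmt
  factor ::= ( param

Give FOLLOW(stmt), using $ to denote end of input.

stmt is the start symbol, so $ ∈ FOLLOW(stmt).
In stmt ::= * params stmt: stmt is at the end, add FOLLOW(stmt) = { $, (, *, num }.
In params ::= stmt param * (: add FIRST(param * () = { * }.
In elsepart ::= stmt ( num: add FIRST(( num) = { ( }.
In elsepart ::= * stmt factor: add FIRST(factor)\{''} = { (, *, num }.
  Since factor is nullable, also add FOLLOW(elsepart) = { * }.
In factor ::= factor params stmt: stmt is at the end, add FOLLOW(factor) = { (, *, num }.
Union: FOLLOW(stmt) = { $, (, *, num }.

{ $, (, *, num }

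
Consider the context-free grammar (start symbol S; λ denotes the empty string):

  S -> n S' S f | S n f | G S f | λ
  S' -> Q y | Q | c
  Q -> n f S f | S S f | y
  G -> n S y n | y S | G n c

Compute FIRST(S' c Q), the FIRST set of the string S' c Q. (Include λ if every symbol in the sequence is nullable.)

{ c, f, n, y }

Add FIRST(S') = { c, f, n, y }; S' is not nullable, stop.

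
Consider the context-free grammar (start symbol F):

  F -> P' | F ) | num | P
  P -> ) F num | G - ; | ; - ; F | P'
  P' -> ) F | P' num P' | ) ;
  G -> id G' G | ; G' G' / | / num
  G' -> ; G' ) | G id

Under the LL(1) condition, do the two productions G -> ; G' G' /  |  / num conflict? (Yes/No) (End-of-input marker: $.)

FIRST(; G' G' /) = { ; } and FIRST(/ num) = { / }.
The FIRST sets are disjoint and neither alternative is nullable — no conflict.

No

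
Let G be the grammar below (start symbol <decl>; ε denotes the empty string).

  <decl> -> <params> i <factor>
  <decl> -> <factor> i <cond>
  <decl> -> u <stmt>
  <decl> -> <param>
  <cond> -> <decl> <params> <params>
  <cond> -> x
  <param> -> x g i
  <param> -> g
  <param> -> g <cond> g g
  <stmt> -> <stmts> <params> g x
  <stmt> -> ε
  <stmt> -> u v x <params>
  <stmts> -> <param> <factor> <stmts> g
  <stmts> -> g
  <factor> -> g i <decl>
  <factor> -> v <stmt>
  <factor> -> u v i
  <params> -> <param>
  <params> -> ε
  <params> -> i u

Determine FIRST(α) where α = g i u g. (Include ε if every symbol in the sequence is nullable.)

g is a terminal; add {g} and stop.

{ g }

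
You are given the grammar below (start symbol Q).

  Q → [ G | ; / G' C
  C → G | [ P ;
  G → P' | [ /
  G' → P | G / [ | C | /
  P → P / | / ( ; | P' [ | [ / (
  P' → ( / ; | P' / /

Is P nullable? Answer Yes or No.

No

No nonterminal in this grammar is nullable.
No production of P has an RHS whose symbols are all nullable, so P is not nullable.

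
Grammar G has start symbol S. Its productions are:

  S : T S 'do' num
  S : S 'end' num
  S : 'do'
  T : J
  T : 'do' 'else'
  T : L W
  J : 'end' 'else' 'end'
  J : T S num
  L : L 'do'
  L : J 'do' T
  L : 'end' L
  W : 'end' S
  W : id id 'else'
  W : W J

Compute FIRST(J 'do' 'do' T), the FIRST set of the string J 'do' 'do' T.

Add FIRST(J) = { 'do', 'end' }; J is not nullable, stop.

{ 'do', 'end' }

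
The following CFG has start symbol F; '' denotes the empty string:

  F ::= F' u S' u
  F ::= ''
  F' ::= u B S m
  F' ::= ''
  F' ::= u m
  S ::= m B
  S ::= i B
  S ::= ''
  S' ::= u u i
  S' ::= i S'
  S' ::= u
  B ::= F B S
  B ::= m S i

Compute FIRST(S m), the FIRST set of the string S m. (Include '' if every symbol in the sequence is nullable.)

Add FIRST(S)\{''} = { i, m }; S is nullable, continue.
m is a terminal; add {m} and stop.

{ i, m }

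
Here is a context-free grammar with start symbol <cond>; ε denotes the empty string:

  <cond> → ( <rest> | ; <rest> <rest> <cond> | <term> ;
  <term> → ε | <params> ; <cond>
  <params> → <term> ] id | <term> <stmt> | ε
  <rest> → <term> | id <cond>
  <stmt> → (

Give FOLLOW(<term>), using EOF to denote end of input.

In <cond> → <term> ;: add FIRST(;) = { ; }.
In <params> → <term> ] id: add FIRST(] id) = { ] }.
In <params> → <term> <stmt>: add FIRST(<stmt>) = { ( }.
In <rest> → <term>: <term> is at the end, add FOLLOW(<rest>) = { EOF, (, ;, ], id }.
Union: FOLLOW(<term>) = { EOF, (, ;, ], id }.

{ EOF, (, ;, ], id }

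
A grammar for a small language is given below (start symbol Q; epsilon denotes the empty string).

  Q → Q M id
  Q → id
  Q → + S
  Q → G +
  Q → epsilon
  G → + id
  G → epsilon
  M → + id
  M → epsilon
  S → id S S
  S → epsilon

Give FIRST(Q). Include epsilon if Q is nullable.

From Q → Q M id: Q, M nullable, take FIRST(Q) ∪ FIRST(M) ∪ {id} = { +, id }.
Q → id contributes {id}.
Q → + S contributes {+}.
From Q → G +: G nullable, take FIRST(G) ∪ {+} = { + }.
Q → epsilon contributes epsilon.
Union: FIRST(Q) = { +, id, epsilon }.

{ +, id, epsilon }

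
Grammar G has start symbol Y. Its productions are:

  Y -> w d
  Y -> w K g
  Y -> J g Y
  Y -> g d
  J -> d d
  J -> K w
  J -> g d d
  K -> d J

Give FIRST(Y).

Y -> w d contributes {w}.
Y -> w K g contributes {w}.
From Y -> J g Y: add FIRST(J) = { d, g }.
Y -> g d contributes {g}.
Union: FIRST(Y) = { d, g, w }.

{ d, g, w }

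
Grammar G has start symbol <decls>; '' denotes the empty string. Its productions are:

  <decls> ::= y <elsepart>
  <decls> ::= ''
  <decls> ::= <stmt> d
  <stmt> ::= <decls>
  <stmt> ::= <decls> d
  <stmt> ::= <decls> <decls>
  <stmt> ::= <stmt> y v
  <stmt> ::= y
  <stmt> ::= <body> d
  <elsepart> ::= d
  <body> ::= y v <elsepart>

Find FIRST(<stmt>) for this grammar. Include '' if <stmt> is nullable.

From <stmt> ::= <decls>: add FIRST(<decls>) = { d, y, '' } (including '' since <decls> is nullable).
From <stmt> ::= <decls> d: <decls> nullable, take FIRST(<decls>) ∪ {d} = { d, y }.
From <stmt> ::= <decls> <decls>: <decls>, <decls> nullable, take FIRST(<decls>) ∪ FIRST(<decls>) = { d, y }; also '' since the whole RHS is nullable.
From <stmt> ::= <stmt> y v: <stmt> nullable, take FIRST(<stmt>) ∪ {y} = { d, y }.
<stmt> ::= y contributes {y}.
From <stmt> ::= <body> d: add FIRST(<body>) = { y }.
Union: FIRST(<stmt>) = { d, y, '' }.

{ d, y, '' }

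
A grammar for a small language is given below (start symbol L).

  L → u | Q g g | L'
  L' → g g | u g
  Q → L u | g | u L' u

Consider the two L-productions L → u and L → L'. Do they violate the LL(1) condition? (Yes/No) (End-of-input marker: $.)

FIRST(u) = { u } and FIRST(L') = { g, u }.
Both contain u, so the two alternatives are not disjoint — LL(1) conflict.

Yes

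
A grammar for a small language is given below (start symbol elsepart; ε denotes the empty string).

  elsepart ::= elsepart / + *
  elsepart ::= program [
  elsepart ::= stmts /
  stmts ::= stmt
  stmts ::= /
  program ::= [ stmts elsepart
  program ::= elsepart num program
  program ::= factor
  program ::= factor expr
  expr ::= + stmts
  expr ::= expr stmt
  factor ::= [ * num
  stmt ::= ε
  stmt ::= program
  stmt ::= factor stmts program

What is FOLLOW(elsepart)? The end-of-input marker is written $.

{ $, /, [, num }

elsepart is the start symbol, so $ ∈ FOLLOW(elsepart).
In elsepart ::= elsepart / + *: add FIRST(/ + *) = { / }.
In program ::= [ stmts elsepart: elsepart is at the end, add FOLLOW(program) = { /, [ }.
In program ::= elsepart num program: add FIRST(num program) = { num }.
Union: FOLLOW(elsepart) = { $, /, [, num }.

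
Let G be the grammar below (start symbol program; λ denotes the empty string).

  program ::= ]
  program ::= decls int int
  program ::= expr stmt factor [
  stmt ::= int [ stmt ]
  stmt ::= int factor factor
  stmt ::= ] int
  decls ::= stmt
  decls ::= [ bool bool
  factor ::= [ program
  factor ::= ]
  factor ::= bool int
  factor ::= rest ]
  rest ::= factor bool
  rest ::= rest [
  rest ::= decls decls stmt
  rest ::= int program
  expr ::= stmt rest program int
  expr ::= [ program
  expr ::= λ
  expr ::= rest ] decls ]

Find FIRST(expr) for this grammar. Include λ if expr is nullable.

{ [, ], bool, int, λ }

From expr ::= stmt rest program int: add FIRST(stmt) = { ], int }.
expr ::= [ program contributes {[}.
expr ::= λ contributes λ.
From expr ::= rest ] decls ]: add FIRST(rest) = { [, ], bool, int }.
Union: FIRST(expr) = { [, ], bool, int, λ }.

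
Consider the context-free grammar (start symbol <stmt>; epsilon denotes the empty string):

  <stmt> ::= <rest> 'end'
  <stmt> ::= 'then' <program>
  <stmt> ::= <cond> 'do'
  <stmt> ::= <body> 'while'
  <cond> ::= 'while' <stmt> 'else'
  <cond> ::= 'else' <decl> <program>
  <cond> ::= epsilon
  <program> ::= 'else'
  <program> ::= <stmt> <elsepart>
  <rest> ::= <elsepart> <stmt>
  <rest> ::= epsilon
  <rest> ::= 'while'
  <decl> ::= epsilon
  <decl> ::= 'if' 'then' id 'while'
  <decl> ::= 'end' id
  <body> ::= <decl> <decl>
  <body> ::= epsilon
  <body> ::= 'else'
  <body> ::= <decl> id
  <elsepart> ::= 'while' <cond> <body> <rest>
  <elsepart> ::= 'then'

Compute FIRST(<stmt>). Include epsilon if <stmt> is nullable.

From <stmt> ::= <rest> 'end': <rest> nullable, take FIRST(<rest>) ∪ {'end'} = { 'end', 'then', 'while' }.
<stmt> ::= 'then' <program> contributes {'then'}.
From <stmt> ::= <cond> 'do': <cond> nullable, take FIRST(<cond>) ∪ {'do'} = { 'do', 'else', 'while' }.
From <stmt> ::= <body> 'while': <body> nullable, take FIRST(<body>) ∪ {'while'} = { 'else', 'end', 'if', 'while', id }.
Union: FIRST(<stmt>) = { 'do', 'else', 'end', 'if', 'then', 'while', id }.

{ 'do', 'else', 'end', 'if', 'then', 'while', id }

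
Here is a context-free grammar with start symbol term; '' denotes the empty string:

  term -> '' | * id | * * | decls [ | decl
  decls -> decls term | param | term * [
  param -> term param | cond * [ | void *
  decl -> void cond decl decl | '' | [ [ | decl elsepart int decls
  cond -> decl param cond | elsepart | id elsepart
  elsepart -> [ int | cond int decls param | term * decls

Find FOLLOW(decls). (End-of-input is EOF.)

{ EOF, *, [, id, int, void }

In term -> decls [: add FIRST([) = { [ }.
In decls -> decls term: add FIRST(term)\{''} = { *, [, id, void }.
  Since term is nullable, also add FOLLOW(decls) = { EOF, *, [, id, int, void }.
In decl -> decl elsepart int decls: decls is at the end, add FOLLOW(decl) = { EOF, *, [, id, int, void }.
In elsepart -> cond int decls param: add FIRST(param) = { *, [, id, void }.
In elsepart -> term * decls: decls is at the end, add FOLLOW(elsepart) = { EOF, *, [, id, int, void }.
Union: FOLLOW(decls) = { EOF, *, [, id, int, void }.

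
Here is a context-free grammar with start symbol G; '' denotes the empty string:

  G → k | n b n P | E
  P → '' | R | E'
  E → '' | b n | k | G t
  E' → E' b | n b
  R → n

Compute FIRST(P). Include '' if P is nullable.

P → '' contributes ''.
From P → R: add FIRST(R) = { n }.
From P → E': add FIRST(E') = { n }.
Union: FIRST(P) = { n, '' }.

{ n, '' }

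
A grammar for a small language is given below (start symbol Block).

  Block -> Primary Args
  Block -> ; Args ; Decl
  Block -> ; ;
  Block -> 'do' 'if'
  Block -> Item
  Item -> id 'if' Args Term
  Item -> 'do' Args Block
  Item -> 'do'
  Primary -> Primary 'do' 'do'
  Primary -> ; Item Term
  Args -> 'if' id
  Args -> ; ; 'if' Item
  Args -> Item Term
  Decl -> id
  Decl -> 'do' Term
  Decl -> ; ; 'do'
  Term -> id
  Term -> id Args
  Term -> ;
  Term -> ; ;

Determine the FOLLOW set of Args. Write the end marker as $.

{ $, 'do', 'if', ;, id }

In Block -> Primary Args: Args is at the end, add FOLLOW(Block) = { $, 'do', 'if', ;, id }.
In Block -> ; Args ; Decl: add FIRST(; Decl) = { ; }.
In Item -> id 'if' Args Term: add FIRST(Term) = { ;, id }.
In Item -> 'do' Args Block: add FIRST(Block) = { 'do', ;, id }.
In Term -> id Args: Args is at the end, add FOLLOW(Term) = { $, 'do', 'if', ;, id }.
Union: FOLLOW(Args) = { $, 'do', 'if', ;, id }.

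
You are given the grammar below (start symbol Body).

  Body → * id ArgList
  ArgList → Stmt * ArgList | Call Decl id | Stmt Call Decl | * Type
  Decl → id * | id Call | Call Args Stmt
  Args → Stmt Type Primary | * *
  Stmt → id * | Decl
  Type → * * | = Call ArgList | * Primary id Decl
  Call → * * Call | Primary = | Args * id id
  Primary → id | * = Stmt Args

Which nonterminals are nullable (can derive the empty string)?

No nonterminal has an empty production or an RHS whose symbols are all nullable.

{ } (none)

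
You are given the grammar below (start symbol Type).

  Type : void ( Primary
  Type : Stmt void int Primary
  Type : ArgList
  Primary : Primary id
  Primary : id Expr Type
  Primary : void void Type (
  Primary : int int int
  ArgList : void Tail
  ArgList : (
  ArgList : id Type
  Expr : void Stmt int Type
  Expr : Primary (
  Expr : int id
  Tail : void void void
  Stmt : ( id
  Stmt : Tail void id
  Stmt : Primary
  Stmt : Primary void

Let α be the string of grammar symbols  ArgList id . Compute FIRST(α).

Add FIRST(ArgList) = { (, id, void }; ArgList is not nullable, stop.

{ (, id, void }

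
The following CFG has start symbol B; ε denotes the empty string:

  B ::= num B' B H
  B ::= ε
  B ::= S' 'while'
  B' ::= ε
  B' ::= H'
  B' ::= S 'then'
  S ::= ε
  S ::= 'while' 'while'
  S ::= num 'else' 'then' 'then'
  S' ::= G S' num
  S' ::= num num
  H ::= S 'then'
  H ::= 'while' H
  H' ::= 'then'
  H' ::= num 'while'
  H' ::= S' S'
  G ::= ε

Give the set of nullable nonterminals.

{ B, B', G, S }

Directly nullable (have an ε-production): B, B', S, G.
No other nonterminal has a production whose RHS symbols are all nullable.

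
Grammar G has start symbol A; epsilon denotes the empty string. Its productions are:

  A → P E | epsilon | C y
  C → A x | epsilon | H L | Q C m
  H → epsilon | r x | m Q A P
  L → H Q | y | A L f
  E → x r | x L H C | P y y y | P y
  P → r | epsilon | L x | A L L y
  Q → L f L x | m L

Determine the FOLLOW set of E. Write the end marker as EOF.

{ EOF, m, r, x, y }

In A → P E: E is at the end, add FOLLOW(A) = { EOF, m, r, x, y }.
Union: FOLLOW(E) = { EOF, m, r, x, y }.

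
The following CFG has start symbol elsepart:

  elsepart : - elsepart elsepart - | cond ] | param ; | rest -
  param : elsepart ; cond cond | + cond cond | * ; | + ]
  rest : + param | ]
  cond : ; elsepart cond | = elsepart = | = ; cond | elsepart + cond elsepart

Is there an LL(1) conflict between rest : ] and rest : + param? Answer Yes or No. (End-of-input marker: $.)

FIRST(]) = { ] } and FIRST(+ param) = { + }.
The FIRST sets are disjoint and neither alternative is nullable — no conflict.

No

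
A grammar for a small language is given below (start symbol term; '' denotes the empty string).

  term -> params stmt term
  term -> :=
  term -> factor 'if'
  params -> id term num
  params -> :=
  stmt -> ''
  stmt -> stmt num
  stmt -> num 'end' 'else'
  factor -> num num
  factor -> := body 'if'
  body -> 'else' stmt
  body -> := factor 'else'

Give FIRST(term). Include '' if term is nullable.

{ :=, id, num }

From term -> params stmt term: add FIRST(params) = { :=, id }.
term -> := contributes {:=}.
From term -> factor 'if': add FIRST(factor) = { :=, num }.
Union: FIRST(term) = { :=, id, num }.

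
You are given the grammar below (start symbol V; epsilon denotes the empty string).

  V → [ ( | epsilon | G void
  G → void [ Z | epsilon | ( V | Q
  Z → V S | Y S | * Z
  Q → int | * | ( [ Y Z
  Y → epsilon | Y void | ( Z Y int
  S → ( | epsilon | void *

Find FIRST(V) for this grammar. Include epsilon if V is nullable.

{ (, *, [, int, void, epsilon }

V → [ ( contributes {[}.
V → epsilon contributes epsilon.
From V → G void: G nullable, take FIRST(G) ∪ {void} = { (, *, int, void }.
Union: FIRST(V) = { (, *, [, int, void, epsilon }.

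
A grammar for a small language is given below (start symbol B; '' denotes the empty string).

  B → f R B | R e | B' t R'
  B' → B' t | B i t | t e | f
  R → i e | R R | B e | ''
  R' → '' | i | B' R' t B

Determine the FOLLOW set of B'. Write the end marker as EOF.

In B → B' t R': add FIRST(t R') = { t }.
In B' → B' t: add FIRST(t) = { t }.
In R' → B' R' t B: add FIRST(R' t B) = { e, f, i, t }.
Union: FOLLOW(B') = { e, f, i, t }.

{ e, f, i, t }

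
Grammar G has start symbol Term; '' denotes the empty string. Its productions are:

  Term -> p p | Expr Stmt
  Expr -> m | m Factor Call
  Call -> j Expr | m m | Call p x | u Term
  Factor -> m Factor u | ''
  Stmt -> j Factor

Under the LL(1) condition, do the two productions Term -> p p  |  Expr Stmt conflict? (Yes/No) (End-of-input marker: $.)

No

FIRST(p p) = { p } and FIRST(Expr Stmt) = { m }.
The FIRST sets are disjoint and neither alternative is nullable — no conflict.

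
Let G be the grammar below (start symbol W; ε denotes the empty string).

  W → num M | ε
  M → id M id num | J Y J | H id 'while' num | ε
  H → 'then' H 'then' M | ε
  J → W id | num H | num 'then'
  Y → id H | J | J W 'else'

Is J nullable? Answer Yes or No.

No

Nullable nonterminals: H, M, W.
No production of J has an RHS whose symbols are all nullable, so J is not nullable.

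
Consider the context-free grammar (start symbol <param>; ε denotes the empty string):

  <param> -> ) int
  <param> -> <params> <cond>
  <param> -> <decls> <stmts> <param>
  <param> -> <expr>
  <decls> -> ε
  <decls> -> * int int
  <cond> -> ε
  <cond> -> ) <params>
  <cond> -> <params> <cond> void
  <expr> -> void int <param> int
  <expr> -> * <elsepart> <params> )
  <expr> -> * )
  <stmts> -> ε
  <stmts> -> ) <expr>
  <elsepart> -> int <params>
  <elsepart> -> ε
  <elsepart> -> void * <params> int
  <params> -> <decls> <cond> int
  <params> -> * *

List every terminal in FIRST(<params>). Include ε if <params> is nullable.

{ ), *, int }

From <params> -> <decls> <cond> int: <decls>, <cond> nullable, take FIRST(<decls>) ∪ FIRST(<cond>) ∪ {int} = { ), *, int }.
<params> -> * * contributes {*}.
Union: FIRST(<params>) = { ), *, int }.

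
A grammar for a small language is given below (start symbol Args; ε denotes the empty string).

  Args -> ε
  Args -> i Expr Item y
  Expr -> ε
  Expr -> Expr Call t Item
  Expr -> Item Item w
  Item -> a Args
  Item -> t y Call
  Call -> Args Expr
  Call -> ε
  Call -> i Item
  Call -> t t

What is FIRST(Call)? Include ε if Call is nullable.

From Call -> Args Expr: Args, Expr nullable, take FIRST(Args) ∪ FIRST(Expr) = { a, i, t }; also ε since the whole RHS is nullable.
Call -> ε contributes ε.
Call -> i Item contributes {i}.
Call -> t t contributes {t}.
Union: FIRST(Call) = { a, i, t, ε }.

{ a, i, t, ε }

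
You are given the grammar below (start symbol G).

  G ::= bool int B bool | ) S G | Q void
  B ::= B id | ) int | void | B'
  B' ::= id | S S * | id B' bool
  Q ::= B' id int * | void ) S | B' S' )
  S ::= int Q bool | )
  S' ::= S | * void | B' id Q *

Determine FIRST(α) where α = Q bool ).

Add FIRST(Q) = { ), id, int, void }; Q is not nullable, stop.

{ ), id, int, void }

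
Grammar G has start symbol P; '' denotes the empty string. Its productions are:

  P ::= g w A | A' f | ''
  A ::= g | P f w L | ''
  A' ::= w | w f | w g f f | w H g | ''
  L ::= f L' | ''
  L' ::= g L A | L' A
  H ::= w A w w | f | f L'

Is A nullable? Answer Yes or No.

Yes

A has an ''-production, so A ⇒ ''.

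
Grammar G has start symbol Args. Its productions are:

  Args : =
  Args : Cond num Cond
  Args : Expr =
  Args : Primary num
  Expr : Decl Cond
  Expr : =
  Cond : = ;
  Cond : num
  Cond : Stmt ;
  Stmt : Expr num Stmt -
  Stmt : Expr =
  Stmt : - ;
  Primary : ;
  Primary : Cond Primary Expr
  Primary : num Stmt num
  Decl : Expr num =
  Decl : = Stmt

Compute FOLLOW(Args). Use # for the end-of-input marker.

{ # }

Args is the start symbol, so # ∈ FOLLOW(Args).
Union: FOLLOW(Args) = { # }.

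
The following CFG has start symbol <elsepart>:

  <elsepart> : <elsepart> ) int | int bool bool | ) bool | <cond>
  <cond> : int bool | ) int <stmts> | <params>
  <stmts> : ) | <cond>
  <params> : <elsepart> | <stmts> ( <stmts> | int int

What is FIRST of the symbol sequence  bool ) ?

bool is a terminal; add {bool} and stop.

{ bool }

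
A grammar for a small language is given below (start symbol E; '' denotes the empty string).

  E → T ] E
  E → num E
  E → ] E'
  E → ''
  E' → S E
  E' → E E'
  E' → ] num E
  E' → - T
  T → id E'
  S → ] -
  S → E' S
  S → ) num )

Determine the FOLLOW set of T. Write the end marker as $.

In E → T ] E: add FIRST(] E) = { ] }.
In E' → - T: T is at the end, add FOLLOW(E') = { $, ), -, ], id, num }.
Union: FOLLOW(T) = { $, ), -, ], id, num }.

{ $, ), -, ], id, num }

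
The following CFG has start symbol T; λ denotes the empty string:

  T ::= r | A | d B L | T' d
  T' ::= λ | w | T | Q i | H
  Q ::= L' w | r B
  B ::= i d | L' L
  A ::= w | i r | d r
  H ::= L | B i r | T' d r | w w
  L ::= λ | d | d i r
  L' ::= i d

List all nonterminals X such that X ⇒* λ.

{ H, L, T' }

Directly nullable (have an λ-production): T', L.
H ::= L with every symbol nullable, so H is nullable.
No other nonterminal has a production whose RHS symbols are all nullable.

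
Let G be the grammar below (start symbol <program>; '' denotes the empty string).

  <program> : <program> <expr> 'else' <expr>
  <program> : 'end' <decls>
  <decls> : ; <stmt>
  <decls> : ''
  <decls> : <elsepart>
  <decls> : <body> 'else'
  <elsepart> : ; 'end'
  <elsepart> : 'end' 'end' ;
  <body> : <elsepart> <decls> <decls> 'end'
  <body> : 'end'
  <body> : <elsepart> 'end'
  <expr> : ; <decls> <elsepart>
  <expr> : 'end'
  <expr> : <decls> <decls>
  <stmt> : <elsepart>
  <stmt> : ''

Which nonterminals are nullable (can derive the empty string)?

Directly nullable (have an ''-production): <decls>, <stmt>.
<expr> : <decls> <decls> with every symbol nullable, so <expr> is nullable.
No other nonterminal has a production whose RHS symbols are all nullable.

{ <decls>, <expr>, <stmt> }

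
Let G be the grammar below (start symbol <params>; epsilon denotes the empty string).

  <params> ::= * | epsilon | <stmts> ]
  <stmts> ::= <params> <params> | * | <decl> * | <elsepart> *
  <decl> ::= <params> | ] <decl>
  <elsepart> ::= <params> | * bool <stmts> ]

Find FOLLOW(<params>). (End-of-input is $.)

<params> is the start symbol, so $ ∈ FOLLOW(<params>).
In <stmts> ::= <params> <params>: add FIRST(<params>)\{epsilon} = { *, ] }.
  Since <params> is nullable, also add FOLLOW(<stmts>) = { ] }.
In <stmts> ::= <params> <params>: <params> is at the end, add FOLLOW(<stmts>) = { ] }.
In <decl> ::= <params>: <params> is at the end, add FOLLOW(<decl>) = { * }.
In <elsepart> ::= <params>: <params> is at the end, add FOLLOW(<elsepart>) = { * }.
Union: FOLLOW(<params>) = { $, *, ] }.

{ $, *, ] }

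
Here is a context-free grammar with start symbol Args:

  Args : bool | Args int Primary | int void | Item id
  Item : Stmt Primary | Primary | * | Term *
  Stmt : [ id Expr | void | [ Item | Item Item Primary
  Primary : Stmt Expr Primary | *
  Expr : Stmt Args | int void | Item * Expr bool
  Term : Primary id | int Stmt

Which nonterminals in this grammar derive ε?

No nonterminal has an empty production or an RHS whose symbols are all nullable.

{ } (none)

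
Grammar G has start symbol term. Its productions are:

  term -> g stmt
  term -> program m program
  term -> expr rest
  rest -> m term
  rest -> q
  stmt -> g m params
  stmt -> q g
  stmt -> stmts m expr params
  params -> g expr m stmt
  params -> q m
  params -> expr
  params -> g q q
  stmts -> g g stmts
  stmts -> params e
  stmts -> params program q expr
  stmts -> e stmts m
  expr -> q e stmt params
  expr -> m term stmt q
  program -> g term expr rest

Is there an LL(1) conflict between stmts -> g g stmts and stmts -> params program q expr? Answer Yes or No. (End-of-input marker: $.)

Yes

FIRST(g g stmts) = { g } and FIRST(params program q expr) = { g, m, q }.
Both contain g, so the two alternatives are not disjoint — LL(1) conflict.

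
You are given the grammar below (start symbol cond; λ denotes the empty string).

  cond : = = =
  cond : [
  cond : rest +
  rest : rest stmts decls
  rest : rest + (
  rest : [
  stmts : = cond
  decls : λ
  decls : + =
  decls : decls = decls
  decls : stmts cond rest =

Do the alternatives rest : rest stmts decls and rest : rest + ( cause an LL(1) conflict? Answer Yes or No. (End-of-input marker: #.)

Yes

FIRST(rest stmts decls) = { [ } and FIRST(rest + () = { [ }.
Both contain [, so the two alternatives are not disjoint — LL(1) conflict.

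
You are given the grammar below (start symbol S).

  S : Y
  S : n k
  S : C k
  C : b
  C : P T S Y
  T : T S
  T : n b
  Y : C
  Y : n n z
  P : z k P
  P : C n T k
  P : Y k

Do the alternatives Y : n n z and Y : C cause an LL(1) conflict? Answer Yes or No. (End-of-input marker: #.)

Yes

FIRST(n n z) = { n } and FIRST(C) = { b, n, z }.
Both contain n, so the two alternatives are not disjoint — LL(1) conflict.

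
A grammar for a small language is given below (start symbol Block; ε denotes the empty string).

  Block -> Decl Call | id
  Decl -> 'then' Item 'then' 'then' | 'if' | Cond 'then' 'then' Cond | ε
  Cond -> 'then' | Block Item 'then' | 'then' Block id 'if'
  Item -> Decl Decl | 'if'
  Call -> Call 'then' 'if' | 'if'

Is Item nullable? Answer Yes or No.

Item -> Decl Decl and each of Decl, Decl is nullable, so Item ⇒* ε.

Yes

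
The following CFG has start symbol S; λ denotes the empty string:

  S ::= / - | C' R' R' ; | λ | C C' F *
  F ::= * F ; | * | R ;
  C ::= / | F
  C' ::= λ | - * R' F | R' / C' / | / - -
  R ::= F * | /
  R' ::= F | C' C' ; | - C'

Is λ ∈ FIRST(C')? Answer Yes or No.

C' has an λ-production, so C' ⇒ λ.

Yes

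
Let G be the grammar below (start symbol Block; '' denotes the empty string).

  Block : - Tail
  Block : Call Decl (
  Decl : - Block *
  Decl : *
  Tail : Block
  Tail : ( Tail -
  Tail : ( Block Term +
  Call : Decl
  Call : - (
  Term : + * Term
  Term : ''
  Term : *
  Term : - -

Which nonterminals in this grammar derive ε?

{ Term }

Directly nullable (have an ''-production): Term.
No other nonterminal has a production whose RHS symbols are all nullable.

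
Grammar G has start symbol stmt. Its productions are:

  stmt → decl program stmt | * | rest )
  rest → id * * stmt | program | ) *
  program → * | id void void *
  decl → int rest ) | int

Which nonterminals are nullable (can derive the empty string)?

No nonterminal has an empty production or an RHS whose symbols are all nullable.

{ } (none)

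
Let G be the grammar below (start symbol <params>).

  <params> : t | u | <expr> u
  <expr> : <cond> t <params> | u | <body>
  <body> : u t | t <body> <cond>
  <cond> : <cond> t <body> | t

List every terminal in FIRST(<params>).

{ t, u }

<params> : t contributes {t}.
<params> : u contributes {u}.
From <params> : <expr> u: add FIRST(<expr>) = { t, u }.
Union: FIRST(<params>) = { t, u }.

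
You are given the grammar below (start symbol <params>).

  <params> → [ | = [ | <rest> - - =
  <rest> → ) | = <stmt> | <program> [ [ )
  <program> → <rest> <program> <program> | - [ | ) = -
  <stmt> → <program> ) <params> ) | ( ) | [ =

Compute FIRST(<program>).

From <program> → <rest> <program> <program>: add FIRST(<rest>) = { ), -, = }.
<program> → - [ contributes {-}.
<program> → ) = - contributes {)}.
Union: FIRST(<program>) = { ), -, = }.

{ ), -, = }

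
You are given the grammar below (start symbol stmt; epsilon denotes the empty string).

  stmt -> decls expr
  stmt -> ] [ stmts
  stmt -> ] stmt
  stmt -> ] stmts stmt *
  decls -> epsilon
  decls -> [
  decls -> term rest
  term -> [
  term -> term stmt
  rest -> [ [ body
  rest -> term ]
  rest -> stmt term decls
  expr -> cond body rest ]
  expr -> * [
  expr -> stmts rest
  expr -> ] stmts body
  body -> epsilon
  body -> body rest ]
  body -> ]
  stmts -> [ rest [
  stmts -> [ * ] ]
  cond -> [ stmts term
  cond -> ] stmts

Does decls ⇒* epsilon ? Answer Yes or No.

Yes

decls has an epsilon-production, so decls ⇒ epsilon.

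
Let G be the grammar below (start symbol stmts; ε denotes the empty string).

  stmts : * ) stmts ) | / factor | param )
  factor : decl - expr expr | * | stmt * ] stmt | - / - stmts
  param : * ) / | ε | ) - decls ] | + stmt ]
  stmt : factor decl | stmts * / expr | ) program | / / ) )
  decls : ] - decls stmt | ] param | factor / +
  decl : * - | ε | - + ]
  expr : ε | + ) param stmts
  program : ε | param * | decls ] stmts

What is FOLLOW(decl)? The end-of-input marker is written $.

{ $, ), *, +, -, /, ] }

In factor : decl - expr expr: add FIRST(- expr expr) = { - }.
In stmt : factor decl: decl is at the end, add FOLLOW(stmt) = { $, ), *, +, -, /, ] }.
Union: FOLLOW(decl) = { $, ), *, +, -, /, ] }.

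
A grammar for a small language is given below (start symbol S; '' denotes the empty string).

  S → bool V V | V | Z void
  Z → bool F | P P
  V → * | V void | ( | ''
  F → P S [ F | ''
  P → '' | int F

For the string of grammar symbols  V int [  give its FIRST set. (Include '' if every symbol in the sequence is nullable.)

Add FIRST(V)\{''} = { (, *, void }; V is nullable, continue.
int is a terminal; add {int} and stop.

{ (, *, int, void }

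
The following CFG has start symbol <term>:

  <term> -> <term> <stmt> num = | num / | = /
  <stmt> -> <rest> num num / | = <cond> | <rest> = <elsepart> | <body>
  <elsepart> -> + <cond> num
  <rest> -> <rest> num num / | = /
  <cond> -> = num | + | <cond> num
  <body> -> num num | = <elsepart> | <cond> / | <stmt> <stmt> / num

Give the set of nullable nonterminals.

{ } (none)

No nonterminal has an empty production or an RHS whose symbols are all nullable.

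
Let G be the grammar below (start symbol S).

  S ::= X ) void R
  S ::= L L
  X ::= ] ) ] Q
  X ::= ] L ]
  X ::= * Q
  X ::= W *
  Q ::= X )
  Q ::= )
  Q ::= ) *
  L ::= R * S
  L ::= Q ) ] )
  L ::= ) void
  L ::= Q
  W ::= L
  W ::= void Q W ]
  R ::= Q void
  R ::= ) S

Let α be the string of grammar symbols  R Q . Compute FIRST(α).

Add FIRST(R) = { ), *, ], void }; R is not nullable, stop.

{ ), *, ], void }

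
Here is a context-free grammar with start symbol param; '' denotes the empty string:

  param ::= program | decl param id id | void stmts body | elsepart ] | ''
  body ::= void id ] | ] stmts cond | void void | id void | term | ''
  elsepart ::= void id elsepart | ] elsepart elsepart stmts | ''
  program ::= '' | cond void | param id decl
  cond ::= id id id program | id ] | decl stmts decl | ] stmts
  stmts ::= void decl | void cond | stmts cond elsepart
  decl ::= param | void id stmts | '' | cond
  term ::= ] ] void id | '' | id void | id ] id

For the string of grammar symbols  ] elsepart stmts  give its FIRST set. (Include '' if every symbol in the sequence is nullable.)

] is a terminal; add {]} and stop.

{ ] }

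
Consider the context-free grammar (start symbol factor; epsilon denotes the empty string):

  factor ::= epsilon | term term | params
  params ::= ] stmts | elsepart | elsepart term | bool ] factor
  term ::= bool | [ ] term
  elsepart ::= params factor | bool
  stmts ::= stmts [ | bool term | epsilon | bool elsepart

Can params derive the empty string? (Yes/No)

Nullable nonterminals: factor, stmts.
No production of params has an RHS whose symbols are all nullable, so params is not nullable.

No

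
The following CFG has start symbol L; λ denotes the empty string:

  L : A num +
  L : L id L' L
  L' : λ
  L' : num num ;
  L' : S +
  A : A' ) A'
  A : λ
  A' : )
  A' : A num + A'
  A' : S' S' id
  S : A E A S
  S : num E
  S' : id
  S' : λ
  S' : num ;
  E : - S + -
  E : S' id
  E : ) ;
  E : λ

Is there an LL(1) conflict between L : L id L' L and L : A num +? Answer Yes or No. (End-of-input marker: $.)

FIRST(L id L' L) = { ), id, num } and FIRST(A num +) = { ), id, num }.
Both contain ), so the two alternatives are not disjoint — LL(1) conflict.

Yes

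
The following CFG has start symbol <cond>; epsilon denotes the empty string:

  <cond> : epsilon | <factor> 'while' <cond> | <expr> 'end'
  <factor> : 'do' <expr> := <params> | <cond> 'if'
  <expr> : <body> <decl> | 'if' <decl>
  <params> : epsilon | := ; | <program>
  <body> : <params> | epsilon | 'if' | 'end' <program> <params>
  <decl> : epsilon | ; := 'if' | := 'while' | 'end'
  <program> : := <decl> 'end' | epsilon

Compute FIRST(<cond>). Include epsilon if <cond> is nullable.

{ 'do', 'end', 'if', :=, ;, epsilon }

<cond> : epsilon contributes epsilon.
From <cond> : <factor> 'while' <cond>: add FIRST(<factor>) = { 'do', 'end', 'if', :=, ; }.
From <cond> : <expr> 'end': <expr> nullable, take FIRST(<expr>) ∪ {'end'} = { 'end', 'if', :=, ; }.
Union: FIRST(<cond>) = { 'do', 'end', 'if', :=, ;, epsilon }.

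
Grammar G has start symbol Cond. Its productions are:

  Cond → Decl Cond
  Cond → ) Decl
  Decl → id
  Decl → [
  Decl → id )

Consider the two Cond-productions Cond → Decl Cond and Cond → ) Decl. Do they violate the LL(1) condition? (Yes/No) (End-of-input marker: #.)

FIRST(Decl Cond) = { [, id } and FIRST() Decl) = { ) }.
The FIRST sets are disjoint and neither alternative is nullable — no conflict.

No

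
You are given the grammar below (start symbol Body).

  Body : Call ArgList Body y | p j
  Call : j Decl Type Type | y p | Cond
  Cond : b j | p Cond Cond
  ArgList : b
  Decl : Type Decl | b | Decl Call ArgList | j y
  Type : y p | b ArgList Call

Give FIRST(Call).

{ b, j, p, y }

Call : j Decl Type Type contributes {j}.
Call : y p contributes {y}.
From Call : Cond: add FIRST(Cond) = { b, p }.
Union: FIRST(Call) = { b, j, p, y }.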